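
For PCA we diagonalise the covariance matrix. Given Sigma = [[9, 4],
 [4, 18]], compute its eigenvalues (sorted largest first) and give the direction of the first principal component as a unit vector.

Step 1 — characteristic polynomial of 2×2 Sigma:
  det(Sigma - λI) = λ² - trace · λ + det = 0.
  trace = 9 + 18 = 27, det = 9·18 - (4)² = 146.
Step 2 — discriminant:
  Δ = trace² - 4·det = 729 - 584 = 145.
Step 3 — eigenvalues:
  λ = (trace ± √Δ)/2 = (27 ± 12.0416)/2,
  λ_1 = 19.5208,  λ_2 = 7.4792.

Step 4 — unit eigenvector for λ_1: solve (Sigma - λ_1 I)v = 0. First row:
  (9 - 19.5208)·v_x + (4)·v_y = 0, i.e. (-10.5208)·v_x + (4)·v_y = 0,
  so v ∝ (b, λ_1 - a) = (4, 10.5208) = u.
  ||u|| = √((4)² + (10.5208)²) = √(126.6872) ≈ 11.2555,
  v_1 = u/||u|| ≈ (0.3554, 0.9347) (||v_1|| = 1).

λ_1 = 19.5208,  λ_2 = 7.4792;  v_1 ≈ (0.3554, 0.9347)


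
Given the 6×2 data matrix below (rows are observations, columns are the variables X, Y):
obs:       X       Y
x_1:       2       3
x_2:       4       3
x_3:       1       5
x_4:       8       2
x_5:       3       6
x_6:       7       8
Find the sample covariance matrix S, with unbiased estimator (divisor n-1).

Step 1 — column means:
  mean(X) = (2 + 4 + 1 + 8 + 3 + 7) / 6 = 25/6 = 4.1667
  mean(Y) = (3 + 3 + 5 + 2 + 6 + 8) / 6 = 27/6 = 4.5

Step 2 — sample covariance S[i,j] = (1/(n-1)) · Σ_k (x_{k,i} - mean_i) · (x_{k,j} - mean_j), with n-1 = 5.
  S[X,X] = ((-2.1667)·(-2.1667) + (-0.1667)·(-0.1667) + (-3.1667)·(-3.1667) + (3.8333)·(3.8333) + (-1.1667)·(-1.1667) + (2.8333)·(2.8333)) / 5 = 38.8333/5 = 7.7667
  S[X,Y] = ((-2.1667)·(-1.5) + (-0.1667)·(-1.5) + (-3.1667)·(0.5) + (3.8333)·(-2.5) + (-1.1667)·(1.5) + (2.8333)·(3.5)) / 5 = 0.5/5 = 0.1
  S[Y,Y] = ((-1.5)·(-1.5) + (-1.5)·(-1.5) + (0.5)·(0.5) + (-2.5)·(-2.5) + (1.5)·(1.5) + (3.5)·(3.5)) / 5 = 25.5/5 = 5.1

S is symmetric (S[j,i] = S[i,j]). Assembling:

S = [[7.7667, 0.1],
 [0.1, 5.1]]


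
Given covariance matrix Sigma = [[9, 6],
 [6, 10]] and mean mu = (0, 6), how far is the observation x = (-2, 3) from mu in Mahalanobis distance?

Step 1 — centre the observation: (x - mu) = (-2, -3).

Step 2 — invert Sigma. det(Sigma) = 9·10 - (6)² = 54.
  Sigma^{-1} = (1/det) · [[d, -b], [-b, a]] = [[0.1852, -0.1111],
 [-0.1111, 0.1667]].

Step 3 — form the quadratic (x - mu)^T · Sigma^{-1} · (x - mu):
  Sigma^{-1} · (x - mu) = (-0.037, -0.2778).
  (x - mu)^T · [Sigma^{-1} · (x - mu)] = (-2)·(-0.037) + (-3)·(-0.2778) = 0.9074.

Step 4 — take square root: d = √(0.9074) ≈ 0.9526.

d(x, mu) = √(0.9074) ≈ 0.9526


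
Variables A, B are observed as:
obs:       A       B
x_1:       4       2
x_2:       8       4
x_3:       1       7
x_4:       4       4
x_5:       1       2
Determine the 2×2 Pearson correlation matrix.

Step 1 — column means:
  mean(A) = (4 + 8 + 1 + 4 + 1) / 5 = 18/5 = 3.6
  mean(B) = (2 + 4 + 7 + 4 + 2) / 5 = 19/5 = 3.8

Step 2 — sample variances and covariances s[i,j] = (1/(n-1)) · Σ_k (x_{k,i} - mean_i) · (x_{k,j} - mean_j), with n-1 = 4:
  s[A,A] = ((0.4)·(0.4) + (4.4)·(4.4) + (-2.6)·(-2.6) + (0.4)·(0.4) + (-2.6)·(-2.6)) / 4 = 33.2/4 = 8.3
  s[A,B] = ((0.4)·(-1.8) + (4.4)·(0.2) + (-2.6)·(3.2) + (0.4)·(0.2) + (-2.6)·(-1.8)) / 4 = -3.4/4 = -0.85
  s[B,B] = ((-1.8)·(-1.8) + (0.2)·(0.2) + (3.2)·(3.2) + (0.2)·(0.2) + (-1.8)·(-1.8)) / 4 = 16.8/4 = 4.2
  Sample standard deviations s_i = √(s[i,i]):
  s(A) = √(8.3) = 2.881
  s(B) = √(4.2) = 2.0494

Step 3 — r_{ij} = s_{ij} / (s_i · s_j):
  r[A,A] = 1 (diagonal).
  r[A,B] = -0.85 / (2.881 · 2.0494) = -0.85 / 5.9042 = -0.144
  r[B,B] = 1 (diagonal).

R is symmetric with unit diagonal. Assembling:

R = [[1, -0.144],
 [-0.144, 1]]


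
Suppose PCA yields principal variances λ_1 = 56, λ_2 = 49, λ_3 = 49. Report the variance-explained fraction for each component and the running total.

Step 1 — total variance = trace(Sigma) = Σ λ_i = 56 + 49 + 49 = 154.

Step 2 — fraction explained by component i = λ_i / Σ λ:
  PC1: 56/154 = 0.3636
  PC2: 49/154 = 0.3182
  PC3: 49/154 = 0.3182

Step 3 — cumulative fraction after k components = (λ_1 + ... + λ_k) / Σ λ:
  k = 1: 56/154 = 0.3636
  k = 2: (56 + 49)/154 = 105/154 = 0.6818
  k = 3: (56 + 49 + 49)/154 = 154/154 = 1

Summary (fraction, with percent):

explained: PC1 0.3636 (36.36%), PC2 0.3182 (31.82%), PC3 0.3182 (31.82%);  cumulative: 0.3636, 0.6818, 1


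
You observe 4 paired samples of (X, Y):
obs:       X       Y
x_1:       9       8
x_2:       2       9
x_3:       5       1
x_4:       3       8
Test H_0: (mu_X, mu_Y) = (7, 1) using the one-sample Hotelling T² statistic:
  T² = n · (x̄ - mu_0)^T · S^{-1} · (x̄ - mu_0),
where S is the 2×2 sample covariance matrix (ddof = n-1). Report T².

Step 1 — sample mean vector:
  mean(X) = (9 + 2 + 5 + 3) / 4 = 19/4 = 4.75
  mean(Y) = (8 + 9 + 1 + 8) / 4 = 26/4 = 6.5
  x̄ = (4.75, 6.5),  deviation x̄ - mu_0 = (4.75, 6.5) - (7, 1) = (-2.25, 5.5).

Step 2 — sample covariance matrix, S[i,j] = (1/(n-1)) · Σ_k (x_{k,i} - mean_i) · (x_{k,j} - mean_j), divisor n-1 = 3:
  S[X,X] = ((4.25)·(4.25) + (-2.75)·(-2.75) + (0.25)·(0.25) + (-1.75)·(-1.75)) / 3 = 28.75/3 = 9.5833
  S[X,Y] = ((4.25)·(1.5) + (-2.75)·(2.5) + (0.25)·(-5.5) + (-1.75)·(1.5)) / 3 = -4.5/3 = -1.5
  S[Y,Y] = ((1.5)·(1.5) + (2.5)·(2.5) + (-5.5)·(-5.5) + (1.5)·(1.5)) / 3 = 41/3 = 13.6667
  S = [[9.5833, -1.5],
 [-1.5, 13.6667]].

Step 3 — invert S. det(S) = 9.5833·13.6667 - (-1.5)² = 128.7222.
  S^{-1} = (1/det) · [[d, -b], [-b, a]] = [[0.1062, 0.0117],
 [0.0117, 0.0744]].

Step 4 — quadratic form (x̄ - mu_0)^T · S^{-1} · (x̄ - mu_0):
  S^{-1} · (x̄ - mu_0) = (-0.1748, 0.3833),
  (x̄ - mu_0)^T · [...] = (-2.25)·(-0.1748) + (5.5)·(0.3833) = 2.5012.

Step 5 — scale by n: T² = 4 · 2.5012 = 10.0047.

T² ≈ 10.0047


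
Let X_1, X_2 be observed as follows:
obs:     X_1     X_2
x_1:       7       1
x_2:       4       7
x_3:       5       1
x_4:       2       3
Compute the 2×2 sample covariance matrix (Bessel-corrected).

Step 1 — column means:
  mean(X_1) = (7 + 4 + 5 + 2) / 4 = 18/4 = 4.5
  mean(X_2) = (1 + 7 + 1 + 3) / 4 = 12/4 = 3

Step 2 — sample covariance S[i,j] = (1/(n-1)) · Σ_k (x_{k,i} - mean_i) · (x_{k,j} - mean_j), with n-1 = 3.
  S[X_1,X_1] = ((2.5)·(2.5) + (-0.5)·(-0.5) + (0.5)·(0.5) + (-2.5)·(-2.5)) / 3 = 13/3 = 4.3333
  S[X_1,X_2] = ((2.5)·(-2) + (-0.5)·(4) + (0.5)·(-2) + (-2.5)·(0)) / 3 = -8/3 = -2.6667
  S[X_2,X_2] = ((-2)·(-2) + (4)·(4) + (-2)·(-2) + (0)·(0)) / 3 = 24/3 = 8

S is symmetric (S[j,i] = S[i,j]). Assembling:

S = [[4.3333, -2.6667],
 [-2.6667, 8]]


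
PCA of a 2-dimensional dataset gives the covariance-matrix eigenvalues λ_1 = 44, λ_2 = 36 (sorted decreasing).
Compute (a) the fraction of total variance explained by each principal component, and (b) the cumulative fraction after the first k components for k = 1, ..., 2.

Step 1 — total variance = trace(Sigma) = Σ λ_i = 44 + 36 = 80.

Step 2 — fraction explained by component i = λ_i / Σ λ:
  PC1: 44/80 = 0.55
  PC2: 36/80 = 0.45

Step 3 — cumulative fraction after k components = (λ_1 + ... + λ_k) / Σ λ:
  k = 1: 44/80 = 0.55
  k = 2: (44 + 36)/80 = 80/80 = 1

Summary (fraction, with percent):

explained: PC1 0.55 (55%), PC2 0.45 (45%);  cumulative: 0.55, 1


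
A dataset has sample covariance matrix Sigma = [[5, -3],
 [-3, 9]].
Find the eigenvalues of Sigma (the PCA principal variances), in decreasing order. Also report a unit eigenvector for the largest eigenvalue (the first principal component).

Step 1 — characteristic polynomial of 2×2 Sigma:
  det(Sigma - λI) = λ² - trace · λ + det = 0.
  trace = 5 + 9 = 14, det = 5·9 - (-3)² = 36.
Step 2 — discriminant:
  Δ = trace² - 4·det = 196 - 144 = 52.
Step 3 — eigenvalues:
  λ = (trace ± √Δ)/2 = (14 ± 7.2111)/2,
  λ_1 = 10.6056,  λ_2 = 3.3944.

Step 4 — unit eigenvector for λ_1: solve (Sigma - λ_1 I)v = 0. First row:
  (5 - 10.6056)·v_x + (-3)·v_y = 0, i.e. (-5.6056)·v_x + (-3)·v_y = 0,
  so v ∝ (b, λ_1 - a) = (-3, 5.6056); multiply by -1 so the first entry is positive: u = (3, -5.6056).
  ||u|| = √((3)² + (-5.6056)²) = √(40.4222) ≈ 6.3578,
  v_1 = u/||u|| ≈ (0.4719, -0.8817) (||v_1|| = 1).

λ_1 = 10.6056,  λ_2 = 3.3944;  v_1 ≈ (0.4719, -0.8817)


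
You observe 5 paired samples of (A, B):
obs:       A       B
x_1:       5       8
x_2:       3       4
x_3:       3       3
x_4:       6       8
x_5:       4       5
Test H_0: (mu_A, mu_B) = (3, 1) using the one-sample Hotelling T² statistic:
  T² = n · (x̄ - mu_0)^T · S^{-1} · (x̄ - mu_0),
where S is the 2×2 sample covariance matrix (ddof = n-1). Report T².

Step 1 — sample mean vector:
  mean(A) = (5 + 3 + 3 + 6 + 4) / 5 = 21/5 = 4.2
  mean(B) = (8 + 4 + 3 + 8 + 5) / 5 = 28/5 = 5.6
  x̄ = (4.2, 5.6),  deviation x̄ - mu_0 = (4.2, 5.6) - (3, 1) = (1.2, 4.6).

Step 2 — sample covariance matrix, S[i,j] = (1/(n-1)) · Σ_k (x_{k,i} - mean_i) · (x_{k,j} - mean_j), divisor n-1 = 4:
  S[A,A] = ((0.8)·(0.8) + (-1.2)·(-1.2) + (-1.2)·(-1.2) + (1.8)·(1.8) + (-0.2)·(-0.2)) / 4 = 6.8/4 = 1.7
  S[A,B] = ((0.8)·(2.4) + (-1.2)·(-1.6) + (-1.2)·(-2.6) + (1.8)·(2.4) + (-0.2)·(-0.6)) / 4 = 11.4/4 = 2.85
  S[B,B] = ((2.4)·(2.4) + (-1.6)·(-1.6) + (-2.6)·(-2.6) + (2.4)·(2.4) + (-0.6)·(-0.6)) / 4 = 21.2/4 = 5.3
  S = [[1.7, 2.85],
 [2.85, 5.3]].

Step 3 — invert S. det(S) = 1.7·5.3 - (2.85)² = 0.8875.
  S^{-1} = (1/det) · [[d, -b], [-b, a]] = [[5.9718, -3.2113],
 [-3.2113, 1.9155]].

Step 4 — quadratic form (x̄ - mu_0)^T · S^{-1} · (x̄ - mu_0):
  S^{-1} · (x̄ - mu_0) = (-7.6056, 4.9577),
  (x̄ - mu_0)^T · [...] = (1.2)·(-7.6056) + (4.6)·(4.9577) = 13.6789.

Step 5 — scale by n: T² = 5 · 13.6789 = 68.3944.

T² ≈ 68.3944


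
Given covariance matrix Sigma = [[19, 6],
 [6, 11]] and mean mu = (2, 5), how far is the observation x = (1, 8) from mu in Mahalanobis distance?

Step 1 — centre the observation: (x - mu) = (-1, 3).

Step 2 — invert Sigma. det(Sigma) = 19·11 - (6)² = 173.
  Sigma^{-1} = (1/det) · [[d, -b], [-b, a]] = [[0.0636, -0.0347],
 [-0.0347, 0.1098]].

Step 3 — form the quadratic (x - mu)^T · Sigma^{-1} · (x - mu):
  Sigma^{-1} · (x - mu) = (-0.1676, 0.3642).
  (x - mu)^T · [Sigma^{-1} · (x - mu)] = (-1)·(-0.1676) + (3)·(0.3642) = 1.2601.

Step 4 — take square root: d = √(1.2601) ≈ 1.1225.

d(x, mu) = √(1.2601) ≈ 1.1225


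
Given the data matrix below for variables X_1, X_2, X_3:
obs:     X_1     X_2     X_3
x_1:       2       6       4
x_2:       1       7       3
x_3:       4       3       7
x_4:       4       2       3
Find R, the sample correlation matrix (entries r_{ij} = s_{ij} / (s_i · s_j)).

Step 1 — column means:
  mean(X_1) = (2 + 1 + 4 + 4) / 4 = 11/4 = 2.75
  mean(X_2) = (6 + 7 + 3 + 2) / 4 = 18/4 = 4.5
  mean(X_3) = (4 + 3 + 7 + 3) / 4 = 17/4 = 4.25

Step 2 — sample variances and covariances s[i,j] = (1/(n-1)) · Σ_k (x_{k,i} - mean_i) · (x_{k,j} - mean_j), with n-1 = 3:
  s[X_1,X_1] = ((-0.75)·(-0.75) + (-1.75)·(-1.75) + (1.25)·(1.25) + (1.25)·(1.25)) / 3 = 6.75/3 = 2.25
  s[X_1,X_2] = ((-0.75)·(1.5) + (-1.75)·(2.5) + (1.25)·(-1.5) + (1.25)·(-2.5)) / 3 = -10.5/3 = -3.5
  s[X_1,X_3] = ((-0.75)·(-0.25) + (-1.75)·(-1.25) + (1.25)·(2.75) + (1.25)·(-1.25)) / 3 = 4.25/3 = 1.4167
  s[X_2,X_2] = ((1.5)·(1.5) + (2.5)·(2.5) + (-1.5)·(-1.5) + (-2.5)·(-2.5)) / 3 = 17/3 = 5.6667
  s[X_2,X_3] = ((1.5)·(-0.25) + (2.5)·(-1.25) + (-1.5)·(2.75) + (-2.5)·(-1.25)) / 3 = -4.5/3 = -1.5
  s[X_3,X_3] = ((-0.25)·(-0.25) + (-1.25)·(-1.25) + (2.75)·(2.75) + (-1.25)·(-1.25)) / 3 = 10.75/3 = 3.5833
  Sample standard deviations s_i = √(s[i,i]):
  s(X_1) = √(2.25) = 1.5
  s(X_2) = √(5.6667) = 2.3805
  s(X_3) = √(3.5833) = 1.893

Step 3 — r_{ij} = s_{ij} / (s_i · s_j):
  r[X_1,X_1] = 1 (diagonal).
  r[X_1,X_2] = -3.5 / (1.5 · 2.3805) = -3.5 / 3.5707 = -0.9802
  r[X_1,X_3] = 1.4167 / (1.5 · 1.893) = 1.4167 / 2.8395 = 0.4989
  r[X_2,X_2] = 1 (diagonal).
  r[X_2,X_3] = -1.5 / (2.3805 · 1.893) = -1.5 / 4.5062 = -0.3329
  r[X_3,X_3] = 1 (diagonal).

R is symmetric with unit diagonal. Assembling:

R = [[1, -0.9802, 0.4989],
 [-0.9802, 1, -0.3329],
 [0.4989, -0.3329, 1]]


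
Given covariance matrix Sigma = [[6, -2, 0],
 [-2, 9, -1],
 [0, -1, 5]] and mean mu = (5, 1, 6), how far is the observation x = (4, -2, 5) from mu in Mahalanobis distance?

Step 1 — centre the observation: (x - mu) = (-1, -3, -1).

Step 2 — invert Sigma (cofactor / det for 3×3, or solve directly):
  Sigma^{-1} = [[0.1803, 0.041, 0.0082],
 [0.041, 0.123, 0.0246],
 [0.0082, 0.0246, 0.2049]].

Step 3 — form the quadratic (x - mu)^T · Sigma^{-1} · (x - mu):
  Sigma^{-1} · (x - mu) = (-0.3115, -0.4344, -0.2869).
  (x - mu)^T · [Sigma^{-1} · (x - mu)] = (-1)·(-0.3115) + (-3)·(-0.4344) + (-1)·(-0.2869) = 1.9016.

Step 4 — take square root: d = √(1.9016) ≈ 1.379.

d(x, mu) = √(1.9016) ≈ 1.379


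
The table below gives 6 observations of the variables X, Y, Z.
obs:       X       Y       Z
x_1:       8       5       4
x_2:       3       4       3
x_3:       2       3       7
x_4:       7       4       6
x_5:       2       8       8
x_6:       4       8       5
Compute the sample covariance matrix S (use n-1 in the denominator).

Step 1 — column means:
  mean(X) = (8 + 3 + 2 + 7 + 2 + 4) / 6 = 26/6 = 4.3333
  mean(Y) = (5 + 4 + 3 + 4 + 8 + 8) / 6 = 32/6 = 5.3333
  mean(Z) = (4 + 3 + 7 + 6 + 8 + 5) / 6 = 33/6 = 5.5

Step 2 — sample covariance S[i,j] = (1/(n-1)) · Σ_k (x_{k,i} - mean_i) · (x_{k,j} - mean_j), with n-1 = 5.
  S[X,X] = ((3.6667)·(3.6667) + (-1.3333)·(-1.3333) + (-2.3333)·(-2.3333) + (2.6667)·(2.6667) + (-2.3333)·(-2.3333) + (-0.3333)·(-0.3333)) / 5 = 33.3333/5 = 6.6667
  S[X,Y] = ((3.6667)·(-0.3333) + (-1.3333)·(-1.3333) + (-2.3333)·(-2.3333) + (2.6667)·(-1.3333) + (-2.3333)·(2.6667) + (-0.3333)·(2.6667)) / 5 = -4.6667/5 = -0.9333
  S[X,Z] = ((3.6667)·(-1.5) + (-1.3333)·(-2.5) + (-2.3333)·(1.5) + (2.6667)·(0.5) + (-2.3333)·(2.5) + (-0.3333)·(-0.5)) / 5 = -10/5 = -2
  S[Y,Y] = ((-0.3333)·(-0.3333) + (-1.3333)·(-1.3333) + (-2.3333)·(-2.3333) + (-1.3333)·(-1.3333) + (2.6667)·(2.6667) + (2.6667)·(2.6667)) / 5 = 23.3333/5 = 4.6667
  S[Y,Z] = ((-0.3333)·(-1.5) + (-1.3333)·(-2.5) + (-2.3333)·(1.5) + (-1.3333)·(0.5) + (2.6667)·(2.5) + (2.6667)·(-0.5)) / 5 = 5/5 = 1
  S[Z,Z] = ((-1.5)·(-1.5) + (-2.5)·(-2.5) + (1.5)·(1.5) + (0.5)·(0.5) + (2.5)·(2.5) + (-0.5)·(-0.5)) / 5 = 17.5/5 = 3.5

S is symmetric (S[j,i] = S[i,j]). Assembling:

S = [[6.6667, -0.9333, -2],
 [-0.9333, 4.6667, 1],
 [-2, 1, 3.5]]


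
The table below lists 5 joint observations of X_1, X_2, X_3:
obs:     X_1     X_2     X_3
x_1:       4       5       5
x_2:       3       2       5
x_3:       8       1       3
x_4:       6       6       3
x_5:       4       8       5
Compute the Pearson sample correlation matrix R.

Step 1 — column means:
  mean(X_1) = (4 + 3 + 8 + 6 + 4) / 5 = 25/5 = 5
  mean(X_2) = (5 + 2 + 1 + 6 + 8) / 5 = 22/5 = 4.4
  mean(X_3) = (5 + 5 + 3 + 3 + 5) / 5 = 21/5 = 4.2

Step 2 — sample variances and covariances s[i,j] = (1/(n-1)) · Σ_k (x_{k,i} - mean_i) · (x_{k,j} - mean_j), with n-1 = 4:
  s[X_1,X_1] = ((-1)·(-1) + (-2)·(-2) + (3)·(3) + (1)·(1) + (-1)·(-1)) / 4 = 16/4 = 4
  s[X_1,X_2] = ((-1)·(0.6) + (-2)·(-2.4) + (3)·(-3.4) + (1)·(1.6) + (-1)·(3.6)) / 4 = -8/4 = -2
  s[X_1,X_3] = ((-1)·(0.8) + (-2)·(0.8) + (3)·(-1.2) + (1)·(-1.2) + (-1)·(0.8)) / 4 = -8/4 = -2
  s[X_2,X_2] = ((0.6)·(0.6) + (-2.4)·(-2.4) + (-3.4)·(-3.4) + (1.6)·(1.6) + (3.6)·(3.6)) / 4 = 33.2/4 = 8.3
  s[X_2,X_3] = ((0.6)·(0.8) + (-2.4)·(0.8) + (-3.4)·(-1.2) + (1.6)·(-1.2) + (3.6)·(0.8)) / 4 = 3.6/4 = 0.9
  s[X_3,X_3] = ((0.8)·(0.8) + (0.8)·(0.8) + (-1.2)·(-1.2) + (-1.2)·(-1.2) + (0.8)·(0.8)) / 4 = 4.8/4 = 1.2
  Sample standard deviations s_i = √(s[i,i]):
  s(X_1) = √(4) = 2
  s(X_2) = √(8.3) = 2.881
  s(X_3) = √(1.2) = 1.0954

Step 3 — r_{ij} = s_{ij} / (s_i · s_j):
  r[X_1,X_1] = 1 (diagonal).
  r[X_1,X_2] = -2 / (2 · 2.881) = -2 / 5.7619 = -0.3471
  r[X_1,X_3] = -2 / (2 · 1.0954) = -2 / 2.1909 = -0.9129
  r[X_2,X_2] = 1 (diagonal).
  r[X_2,X_3] = 0.9 / (2.881 · 1.0954) = 0.9 / 3.1559 = 0.2852
  r[X_3,X_3] = 1 (diagonal).

R is symmetric with unit diagonal. Assembling:

R = [[1, -0.3471, -0.9129],
 [-0.3471, 1, 0.2852],
 [-0.9129, 0.2852, 1]]


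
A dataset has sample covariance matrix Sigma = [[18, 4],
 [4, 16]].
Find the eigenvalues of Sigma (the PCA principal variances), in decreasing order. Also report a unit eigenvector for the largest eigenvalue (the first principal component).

Step 1 — characteristic polynomial of 2×2 Sigma:
  det(Sigma - λI) = λ² - trace · λ + det = 0.
  trace = 18 + 16 = 34, det = 18·16 - (4)² = 272.
Step 2 — discriminant:
  Δ = trace² - 4·det = 1156 - 1088 = 68.
Step 3 — eigenvalues:
  λ = (trace ± √Δ)/2 = (34 ± 8.2462)/2,
  λ_1 = 21.1231,  λ_2 = 12.8769.

Step 4 — unit eigenvector for λ_1: solve (Sigma - λ_1 I)v = 0. First row:
  (18 - 21.1231)·v_x + (4)·v_y = 0, i.e. (-3.1231)·v_x + (4)·v_y = 0,
  so v ∝ (b, λ_1 - a) = (4, 3.1231) = u.
  ||u|| = √((4)² + (3.1231)²) = √(25.7538) ≈ 5.0748,
  v_1 = u/||u|| ≈ (0.7882, 0.6154) (||v_1|| = 1).

λ_1 = 21.1231,  λ_2 = 12.8769;  v_1 ≈ (0.7882, 0.6154)


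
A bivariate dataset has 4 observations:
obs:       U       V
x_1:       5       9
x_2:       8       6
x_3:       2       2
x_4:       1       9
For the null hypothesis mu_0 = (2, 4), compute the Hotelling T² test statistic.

Step 1 — sample mean vector:
  mean(U) = (5 + 8 + 2 + 1) / 4 = 16/4 = 4
  mean(V) = (9 + 6 + 2 + 9) / 4 = 26/4 = 6.5
  x̄ = (4, 6.5),  deviation x̄ - mu_0 = (4, 6.5) - (2, 4) = (2, 2.5).

Step 2 — sample covariance matrix, S[i,j] = (1/(n-1)) · Σ_k (x_{k,i} - mean_i) · (x_{k,j} - mean_j), divisor n-1 = 3:
  S[U,U] = ((1)·(1) + (4)·(4) + (-2)·(-2) + (-3)·(-3)) / 3 = 30/3 = 10
  S[U,V] = ((1)·(2.5) + (4)·(-0.5) + (-2)·(-4.5) + (-3)·(2.5)) / 3 = 2/3 = 0.6667
  S[V,V] = ((2.5)·(2.5) + (-0.5)·(-0.5) + (-4.5)·(-4.5) + (2.5)·(2.5)) / 3 = 33/3 = 11
  S = [[10, 0.6667],
 [0.6667, 11]].

Step 3 — invert S. det(S) = 10·11 - (0.6667)² = 109.5556.
  S^{-1} = (1/det) · [[d, -b], [-b, a]] = [[0.1004, -0.0061],
 [-0.0061, 0.0913]].

Step 4 — quadratic form (x̄ - mu_0)^T · S^{-1} · (x̄ - mu_0):
  S^{-1} · (x̄ - mu_0) = (0.1856, 0.216),
  (x̄ - mu_0)^T · [...] = (2)·(0.1856) + (2.5)·(0.216) = 0.9113.

Step 5 — scale by n: T² = 4 · 0.9113 = 3.645.

T² ≈ 3.645


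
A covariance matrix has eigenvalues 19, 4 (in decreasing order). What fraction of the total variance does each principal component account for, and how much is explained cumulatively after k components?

Step 1 — total variance = trace(Sigma) = Σ λ_i = 19 + 4 = 23.

Step 2 — fraction explained by component i = λ_i / Σ λ:
  PC1: 19/23 = 0.8261
  PC2: 4/23 = 0.1739

Step 3 — cumulative fraction after k components = (λ_1 + ... + λ_k) / Σ λ:
  k = 1: 19/23 = 0.8261
  k = 2: (19 + 4)/23 = 23/23 = 1

Summary (fraction, with percent):

explained: PC1 0.8261 (82.61%), PC2 0.1739 (17.39%);  cumulative: 0.8261, 1


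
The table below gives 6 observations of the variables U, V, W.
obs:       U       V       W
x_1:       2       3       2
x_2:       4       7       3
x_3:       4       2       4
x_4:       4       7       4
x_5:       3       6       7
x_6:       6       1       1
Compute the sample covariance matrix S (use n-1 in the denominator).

Step 1 — column means:
  mean(U) = (2 + 4 + 4 + 4 + 3 + 6) / 6 = 23/6 = 3.8333
  mean(V) = (3 + 7 + 2 + 7 + 6 + 1) / 6 = 26/6 = 4.3333
  mean(W) = (2 + 3 + 4 + 4 + 7 + 1) / 6 = 21/6 = 3.5

Step 2 — sample covariance S[i,j] = (1/(n-1)) · Σ_k (x_{k,i} - mean_i) · (x_{k,j} - mean_j), with n-1 = 5.
  S[U,U] = ((-1.8333)·(-1.8333) + (0.1667)·(0.1667) + (0.1667)·(0.1667) + (0.1667)·(0.1667) + (-0.8333)·(-0.8333) + (2.1667)·(2.1667)) / 5 = 8.8333/5 = 1.7667
  S[U,V] = ((-1.8333)·(-1.3333) + (0.1667)·(2.6667) + (0.1667)·(-2.3333) + (0.1667)·(2.6667) + (-0.8333)·(1.6667) + (2.1667)·(-3.3333)) / 5 = -5.6667/5 = -1.1333
  S[U,W] = ((-1.8333)·(-1.5) + (0.1667)·(-0.5) + (0.1667)·(0.5) + (0.1667)·(0.5) + (-0.8333)·(3.5) + (2.1667)·(-2.5)) / 5 = -5.5/5 = -1.1
  S[V,V] = ((-1.3333)·(-1.3333) + (2.6667)·(2.6667) + (-2.3333)·(-2.3333) + (2.6667)·(2.6667) + (1.6667)·(1.6667) + (-3.3333)·(-3.3333)) / 5 = 35.3333/5 = 7.0667
  S[V,W] = ((-1.3333)·(-1.5) + (2.6667)·(-0.5) + (-2.3333)·(0.5) + (2.6667)·(0.5) + (1.6667)·(3.5) + (-3.3333)·(-2.5)) / 5 = 15/5 = 3
  S[W,W] = ((-1.5)·(-1.5) + (-0.5)·(-0.5) + (0.5)·(0.5) + (0.5)·(0.5) + (3.5)·(3.5) + (-2.5)·(-2.5)) / 5 = 21.5/5 = 4.3

S is symmetric (S[j,i] = S[i,j]). Assembling:

S = [[1.7667, -1.1333, -1.1],
 [-1.1333, 7.0667, 3],
 [-1.1, 3, 4.3]]


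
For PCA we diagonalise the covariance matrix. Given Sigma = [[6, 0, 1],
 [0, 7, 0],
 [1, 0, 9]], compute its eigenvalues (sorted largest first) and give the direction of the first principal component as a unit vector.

Step 1 — characteristic polynomial p(λ) = det(λI - Sigma) = λ³ - tr·λ² + c_1·λ - det, where tr = trace, c_1 = sum of the principal 2×2 minors, det = det(Sigma):
  tr = 6 + 7 + 9 = 22,
  c_1 = (6·7 - (0)²) + (6·9 - (1)²) + (7·9 - (0)²) = 42 + 53 + 63 = 158,
  det = 6·(7·9 - (0)²) - (0)·((0)·9 - (0)·(1)) + (1)·((0)·(0) - 7·(1)) = 6·(63) - (0)·(0) + (1)·(-7) = 371.
  So p(λ) = λ³ - 22λ² + 158λ - 371.
Step 2 — look for an integer root (rational root theorem: any rational root is an integer divisor of 371). Testing λ = 7:
  p(7) = 343 - 1078 + 1106 - 371 = 0  ✓
  Dividing out (λ - 7): p(λ) = (λ - 7)(λ² - 15λ + 53).
Step 3 — remaining eigenvalues from the quadratic λ² - 15λ + 53 = 0:
  Δ = 15² - 4·53 = 225 - 212 = 13,  λ = (15 ± √13)/2 = (15 ± 3.6056)/2 ≈ 9.3028 or 5.6972.
  Sorted: λ_1 = 9.3028,  λ_2 = 7,  λ_3 = 5.6972  (check: sum = 22 = tr ✓).

Step 4 — unit eigenvector for λ_1 ≈ 9.3028: v spans the null space of (Sigma - λ_1 I), whose rows are
  r_1 = (-3.3028, 0, 1),  r_2 = (0, -2.3028, 0),  r_3 = (1, 0, -0.3028).
  v is orthogonal to every row, so take v ∝ r_1 × r_2 = ((0)·(0) - (1)·(-2.3028), (1)·(0) - (-3.3028)·(0), (-3.3028)·(-2.3028) - (0)·(0)) ≈ (2.3028, 0, 7.6056).
  Let u = (2.3028, 0, 7.6056).
  ||u|| = √((2.3028)² + (0)² + (7.6056)²) = √(63.1472) ≈ 7.9465,  v_1 = u/||u|| ≈ (0.2898, 0, 0.9571) (||v_1|| = 1).

λ_1 = 9.3028,  λ_2 = 7,  λ_3 = 5.6972;  v_1 ≈ (0.2898, 0, 0.9571)


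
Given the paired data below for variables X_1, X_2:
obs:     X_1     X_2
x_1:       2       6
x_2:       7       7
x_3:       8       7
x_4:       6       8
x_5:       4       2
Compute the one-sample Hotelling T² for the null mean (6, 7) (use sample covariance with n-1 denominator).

Step 1 — sample mean vector:
  mean(X_1) = (2 + 7 + 8 + 6 + 4) / 5 = 27/5 = 5.4
  mean(X_2) = (6 + 7 + 7 + 8 + 2) / 5 = 30/5 = 6
  x̄ = (5.4, 6),  deviation x̄ - mu_0 = (5.4, 6) - (6, 7) = (-0.6, -1).

Step 2 — sample covariance matrix, S[i,j] = (1/(n-1)) · Σ_k (x_{k,i} - mean_i) · (x_{k,j} - mean_j), divisor n-1 = 4:
  S[X_1,X_1] = ((-3.4)·(-3.4) + (1.6)·(1.6) + (2.6)·(2.6) + (0.6)·(0.6) + (-1.4)·(-1.4)) / 4 = 23.2/4 = 5.8
  S[X_1,X_2] = ((-3.4)·(0) + (1.6)·(1) + (2.6)·(1) + (0.6)·(2) + (-1.4)·(-4)) / 4 = 11/4 = 2.75
  S[X_2,X_2] = ((0)·(0) + (1)·(1) + (1)·(1) + (2)·(2) + (-4)·(-4)) / 4 = 22/4 = 5.5
  S = [[5.8, 2.75],
 [2.75, 5.5]].

Step 3 — invert S. det(S) = 5.8·5.5 - (2.75)² = 24.3375.
  S^{-1} = (1/det) · [[d, -b], [-b, a]] = [[0.226, -0.113],
 [-0.113, 0.2383]].

Step 4 — quadratic form (x̄ - mu_0)^T · S^{-1} · (x̄ - mu_0):
  S^{-1} · (x̄ - mu_0) = (-0.0226, -0.1705),
  (x̄ - mu_0)^T · [...] = (-0.6)·(-0.0226) + (-1)·(-0.1705) = 0.1841.

Step 5 — scale by n: T² = 5 · 0.1841 = 0.9204.

T² ≈ 0.9204


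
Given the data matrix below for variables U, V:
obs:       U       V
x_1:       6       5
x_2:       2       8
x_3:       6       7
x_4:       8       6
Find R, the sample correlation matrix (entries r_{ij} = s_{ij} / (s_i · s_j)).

Step 1 — column means:
  mean(U) = (6 + 2 + 6 + 8) / 4 = 22/4 = 5.5
  mean(V) = (5 + 8 + 7 + 6) / 4 = 26/4 = 6.5

Step 2 — sample variances and covariances s[i,j] = (1/(n-1)) · Σ_k (x_{k,i} - mean_i) · (x_{k,j} - mean_j), with n-1 = 3:
  s[U,U] = ((0.5)·(0.5) + (-3.5)·(-3.5) + (0.5)·(0.5) + (2.5)·(2.5)) / 3 = 19/3 = 6.3333
  s[U,V] = ((0.5)·(-1.5) + (-3.5)·(1.5) + (0.5)·(0.5) + (2.5)·(-0.5)) / 3 = -7/3 = -2.3333
  s[V,V] = ((-1.5)·(-1.5) + (1.5)·(1.5) + (0.5)·(0.5) + (-0.5)·(-0.5)) / 3 = 5/3 = 1.6667
  Sample standard deviations s_i = √(s[i,i]):
  s(U) = √(6.3333) = 2.5166
  s(V) = √(1.6667) = 1.291

Step 3 — r_{ij} = s_{ij} / (s_i · s_j):
  r[U,U] = 1 (diagonal).
  r[U,V] = -2.3333 / (2.5166 · 1.291) = -2.3333 / 3.2489 = -0.7182
  r[V,V] = 1 (diagonal).

R is symmetric with unit diagonal. Assembling:

R = [[1, -0.7182],
 [-0.7182, 1]]


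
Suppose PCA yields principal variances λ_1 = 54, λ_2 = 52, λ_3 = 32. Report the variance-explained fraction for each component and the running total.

Step 1 — total variance = trace(Sigma) = Σ λ_i = 54 + 52 + 32 = 138.

Step 2 — fraction explained by component i = λ_i / Σ λ:
  PC1: 54/138 = 0.3913
  PC2: 52/138 = 0.3768
  PC3: 32/138 = 0.2319

Step 3 — cumulative fraction after k components = (λ_1 + ... + λ_k) / Σ λ:
  k = 1: 54/138 = 0.3913
  k = 2: (54 + 52)/138 = 106/138 = 0.7681
  k = 3: (54 + 52 + 32)/138 = 138/138 = 1

Summary (fraction, with percent):

explained: PC1 0.3913 (39.13%), PC2 0.3768 (37.68%), PC3 0.2319 (23.19%);  cumulative: 0.3913, 0.7681, 1


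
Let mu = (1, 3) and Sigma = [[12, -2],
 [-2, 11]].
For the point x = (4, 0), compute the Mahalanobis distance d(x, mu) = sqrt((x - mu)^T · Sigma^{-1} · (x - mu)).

Step 1 — centre the observation: (x - mu) = (3, -3).

Step 2 — invert Sigma. det(Sigma) = 12·11 - (-2)² = 128.
  Sigma^{-1} = (1/det) · [[d, -b], [-b, a]] = [[0.0859, 0.0156],
 [0.0156, 0.0938]].

Step 3 — form the quadratic (x - mu)^T · Sigma^{-1} · (x - mu):
  Sigma^{-1} · (x - mu) = (0.2109, -0.2344).
  (x - mu)^T · [Sigma^{-1} · (x - mu)] = (3)·(0.2109) + (-3)·(-0.2344) = 1.3359.

Step 4 — take square root: d = √(1.3359) ≈ 1.1558.

d(x, mu) = √(1.3359) ≈ 1.1558


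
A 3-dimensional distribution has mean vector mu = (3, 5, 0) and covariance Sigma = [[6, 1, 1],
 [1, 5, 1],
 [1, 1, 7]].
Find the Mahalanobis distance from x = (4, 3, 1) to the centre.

Step 1 — centre the observation: (x - mu) = (1, -2, 1).

Step 2 — invert Sigma (cofactor / det for 3×3, or solve directly):
  Sigma^{-1} = [[0.1753, -0.0309, -0.0206],
 [-0.0309, 0.2113, -0.0258],
 [-0.0206, -0.0258, 0.1495]].

Step 3 — form the quadratic (x - mu)^T · Sigma^{-1} · (x - mu):
  Sigma^{-1} · (x - mu) = (0.2165, -0.4794, 0.1804).
  (x - mu)^T · [Sigma^{-1} · (x - mu)] = (1)·(0.2165) + (-2)·(-0.4794) + (1)·(0.1804) = 1.3557.

Step 4 — take square root: d = √(1.3557) ≈ 1.1643.

d(x, mu) = √(1.3557) ≈ 1.1643


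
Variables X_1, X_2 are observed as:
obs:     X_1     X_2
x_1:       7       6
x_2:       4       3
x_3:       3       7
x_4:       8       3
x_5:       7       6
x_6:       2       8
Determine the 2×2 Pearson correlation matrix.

Step 1 — column means:
  mean(X_1) = (7 + 4 + 3 + 8 + 7 + 2) / 6 = 31/6 = 5.1667
  mean(X_2) = (6 + 3 + 7 + 3 + 6 + 8) / 6 = 33/6 = 5.5

Step 2 — sample variances and covariances s[i,j] = (1/(n-1)) · Σ_k (x_{k,i} - mean_i) · (x_{k,j} - mean_j), with n-1 = 5:
  s[X_1,X_1] = ((1.8333)·(1.8333) + (-1.1667)·(-1.1667) + (-2.1667)·(-2.1667) + (2.8333)·(2.8333) + (1.8333)·(1.8333) + (-3.1667)·(-3.1667)) / 5 = 30.8333/5 = 6.1667
  s[X_1,X_2] = ((1.8333)·(0.5) + (-1.1667)·(-2.5) + (-2.1667)·(1.5) + (2.8333)·(-2.5) + (1.8333)·(0.5) + (-3.1667)·(2.5)) / 5 = -13.5/5 = -2.7
  s[X_2,X_2] = ((0.5)·(0.5) + (-2.5)·(-2.5) + (1.5)·(1.5) + (-2.5)·(-2.5) + (0.5)·(0.5) + (2.5)·(2.5)) / 5 = 21.5/5 = 4.3
  Sample standard deviations s_i = √(s[i,i]):
  s(X_1) = √(6.1667) = 2.4833
  s(X_2) = √(4.3) = 2.0736

Step 3 — r_{ij} = s_{ij} / (s_i · s_j):
  r[X_1,X_1] = 1 (diagonal).
  r[X_1,X_2] = -2.7 / (2.4833 · 2.0736) = -2.7 / 5.1494 = -0.5243
  r[X_2,X_2] = 1 (diagonal).

R is symmetric with unit diagonal. Assembling:

R = [[1, -0.5243],
 [-0.5243, 1]]


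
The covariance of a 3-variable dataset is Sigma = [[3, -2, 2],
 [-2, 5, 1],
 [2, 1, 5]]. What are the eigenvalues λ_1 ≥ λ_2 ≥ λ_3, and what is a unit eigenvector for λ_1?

Step 1 — characteristic polynomial p(λ) = det(λI - Sigma) = λ³ - tr·λ² + c_1·λ - det, where tr = trace, c_1 = sum of the principal 2×2 minors, det = det(Sigma):
  tr = 3 + 5 + 5 = 13,
  c_1 = (3·5 - (-2)²) + (3·5 - (2)²) + (5·5 - (1)²) = 11 + 11 + 24 = 46,
  det = 3·(5·5 - (1)²) - (-2)·((-2)·5 - (1)·(2)) + (2)·((-2)·(1) - 5·(2)) = 3·(24) - (-2)·(-12) + (2)·(-12) = 24.
  So p(λ) = λ³ - 13λ² + 46λ - 24.
Step 2 — look for an integer root (rational root theorem: any rational root is an integer divisor of 24). Testing λ = 6:
  p(6) = 216 - 468 + 276 - 24 = 0  ✓
  Dividing out (λ - 6): p(λ) = (λ - 6)(λ² - 7λ + 4).
Step 3 — remaining eigenvalues from the quadratic λ² - 7λ + 4 = 0:
  Δ = 7² - 4·4 = 49 - 16 = 33,  λ = (7 ± √33)/2 = (7 ± 5.7446)/2 ≈ 6.3723 or 0.6277.
  Sorted: λ_1 = 6.3723,  λ_2 = 6,  λ_3 = 0.6277  (check: sum = 13 = tr ✓).

Step 4 — unit eigenvector for λ_1 ≈ 6.3723: v spans the null space of (Sigma - λ_1 I), whose rows are
  r_1 = (-3.3723, -2, 2),  r_2 = (-2, -1.3723, 1),  r_3 = (2, 1, -1.3723).
  v is orthogonal to every row, so take v ∝ r_1 × r_2 = ((-2)·(1) - (2)·(-1.3723), (2)·(-2) - (-3.3723)·(1), (-3.3723)·(-1.3723) - (-2)·(-2)) ≈ (0.7446, -0.6277, 0.6277).
  Let u = (0.7446, -0.6277, 0.6277).
  ||u|| = √((0.7446)² + (-0.6277)² + (0.6277)²) = √(1.3424) ≈ 1.1586,  v_1 = u/||u|| ≈ (0.6426, -0.5418, 0.5418) (||v_1|| = 1).

λ_1 = 6.3723,  λ_2 = 6,  λ_3 = 0.6277;  v_1 ≈ (0.6426, -0.5418, 0.5418)


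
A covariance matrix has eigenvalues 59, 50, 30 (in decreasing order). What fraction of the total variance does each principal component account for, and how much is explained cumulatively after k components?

Step 1 — total variance = trace(Sigma) = Σ λ_i = 59 + 50 + 30 = 139.

Step 2 — fraction explained by component i = λ_i / Σ λ:
  PC1: 59/139 = 0.4245
  PC2: 50/139 = 0.3597
  PC3: 30/139 = 0.2158

Step 3 — cumulative fraction after k components = (λ_1 + ... + λ_k) / Σ λ:
  k = 1: 59/139 = 0.4245
  k = 2: (59 + 50)/139 = 109/139 = 0.7842
  k = 3: (59 + 50 + 30)/139 = 139/139 = 1

Summary (fraction, with percent):

explained: PC1 0.4245 (42.45%), PC2 0.3597 (35.97%), PC3 0.2158 (21.58%);  cumulative: 0.4245, 0.7842, 1


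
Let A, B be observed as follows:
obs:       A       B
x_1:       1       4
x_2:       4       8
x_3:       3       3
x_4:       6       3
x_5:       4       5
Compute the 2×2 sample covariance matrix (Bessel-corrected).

Step 1 — column means:
  mean(A) = (1 + 4 + 3 + 6 + 4) / 5 = 18/5 = 3.6
  mean(B) = (4 + 8 + 3 + 3 + 5) / 5 = 23/5 = 4.6

Step 2 — sample covariance S[i,j] = (1/(n-1)) · Σ_k (x_{k,i} - mean_i) · (x_{k,j} - mean_j), with n-1 = 4.
  S[A,A] = ((-2.6)·(-2.6) + (0.4)·(0.4) + (-0.6)·(-0.6) + (2.4)·(2.4) + (0.4)·(0.4)) / 4 = 13.2/4 = 3.3
  S[A,B] = ((-2.6)·(-0.6) + (0.4)·(3.4) + (-0.6)·(-1.6) + (2.4)·(-1.6) + (0.4)·(0.4)) / 4 = 0.2/4 = 0.05
  S[B,B] = ((-0.6)·(-0.6) + (3.4)·(3.4) + (-1.6)·(-1.6) + (-1.6)·(-1.6) + (0.4)·(0.4)) / 4 = 17.2/4 = 4.3

S is symmetric (S[j,i] = S[i,j]). Assembling:

S = [[3.3, 0.05],
 [0.05, 4.3]]


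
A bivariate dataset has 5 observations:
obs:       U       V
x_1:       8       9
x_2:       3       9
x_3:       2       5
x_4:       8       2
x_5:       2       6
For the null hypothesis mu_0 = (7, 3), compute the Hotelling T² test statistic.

Step 1 — sample mean vector:
  mean(U) = (8 + 3 + 2 + 8 + 2) / 5 = 23/5 = 4.6
  mean(V) = (9 + 9 + 5 + 2 + 6) / 5 = 31/5 = 6.2
  x̄ = (4.6, 6.2),  deviation x̄ - mu_0 = (4.6, 6.2) - (7, 3) = (-2.4, 3.2).

Step 2 — sample covariance matrix, S[i,j] = (1/(n-1)) · Σ_k (x_{k,i} - mean_i) · (x_{k,j} - mean_j), divisor n-1 = 4:
  S[U,U] = ((3.4)·(3.4) + (-1.6)·(-1.6) + (-2.6)·(-2.6) + (3.4)·(3.4) + (-2.6)·(-2.6)) / 4 = 39.2/4 = 9.8
  S[U,V] = ((3.4)·(2.8) + (-1.6)·(2.8) + (-2.6)·(-1.2) + (3.4)·(-4.2) + (-2.6)·(-0.2)) / 4 = -5.6/4 = -1.4
  S[V,V] = ((2.8)·(2.8) + (2.8)·(2.8) + (-1.2)·(-1.2) + (-4.2)·(-4.2) + (-0.2)·(-0.2)) / 4 = 34.8/4 = 8.7
  S = [[9.8, -1.4],
 [-1.4, 8.7]].

Step 3 — invert S. det(S) = 9.8·8.7 - (-1.4)² = 83.3.
  S^{-1} = (1/det) · [[d, -b], [-b, a]] = [[0.1044, 0.0168],
 [0.0168, 0.1176]].

Step 4 — quadratic form (x̄ - mu_0)^T · S^{-1} · (x̄ - mu_0):
  S^{-1} · (x̄ - mu_0) = (-0.1969, 0.3361),
  (x̄ - mu_0)^T · [...] = (-2.4)·(-0.1969) + (3.2)·(0.3361) = 1.5481.

Step 5 — scale by n: T² = 5 · 1.5481 = 7.7407.

T² ≈ 7.7407


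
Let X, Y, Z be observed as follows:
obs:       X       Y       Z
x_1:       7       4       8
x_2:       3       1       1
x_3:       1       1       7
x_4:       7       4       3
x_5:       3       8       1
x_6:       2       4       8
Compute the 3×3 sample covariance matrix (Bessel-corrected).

Step 1 — column means:
  mean(X) = (7 + 3 + 1 + 7 + 3 + 2) / 6 = 23/6 = 3.8333
  mean(Y) = (4 + 1 + 1 + 4 + 8 + 4) / 6 = 22/6 = 3.6667
  mean(Z) = (8 + 1 + 7 + 3 + 1 + 8) / 6 = 28/6 = 4.6667

Step 2 — sample covariance S[i,j] = (1/(n-1)) · Σ_k (x_{k,i} - mean_i) · (x_{k,j} - mean_j), with n-1 = 5.
  S[X,X] = ((3.1667)·(3.1667) + (-0.8333)·(-0.8333) + (-2.8333)·(-2.8333) + (3.1667)·(3.1667) + (-0.8333)·(-0.8333) + (-1.8333)·(-1.8333)) / 5 = 32.8333/5 = 6.5667
  S[X,Y] = ((3.1667)·(0.3333) + (-0.8333)·(-2.6667) + (-2.8333)·(-2.6667) + (3.1667)·(0.3333) + (-0.8333)·(4.3333) + (-1.8333)·(0.3333)) / 5 = 7.6667/5 = 1.5333
  S[X,Z] = ((3.1667)·(3.3333) + (-0.8333)·(-3.6667) + (-2.8333)·(2.3333) + (3.1667)·(-1.6667) + (-0.8333)·(-3.6667) + (-1.8333)·(3.3333)) / 5 = -1.3333/5 = -0.2667
  S[Y,Y] = ((0.3333)·(0.3333) + (-2.6667)·(-2.6667) + (-2.6667)·(-2.6667) + (0.3333)·(0.3333) + (4.3333)·(4.3333) + (0.3333)·(0.3333)) / 5 = 33.3333/5 = 6.6667
  S[Y,Z] = ((0.3333)·(3.3333) + (-2.6667)·(-3.6667) + (-2.6667)·(2.3333) + (0.3333)·(-1.6667) + (4.3333)·(-3.6667) + (0.3333)·(3.3333)) / 5 = -10.6667/5 = -2.1333
  S[Z,Z] = ((3.3333)·(3.3333) + (-3.6667)·(-3.6667) + (2.3333)·(2.3333) + (-1.6667)·(-1.6667) + (-3.6667)·(-3.6667) + (3.3333)·(3.3333)) / 5 = 57.3333/5 = 11.4667

S is symmetric (S[j,i] = S[i,j]). Assembling:

S = [[6.5667, 1.5333, -0.2667],
 [1.5333, 6.6667, -2.1333],
 [-0.2667, -2.1333, 11.4667]]


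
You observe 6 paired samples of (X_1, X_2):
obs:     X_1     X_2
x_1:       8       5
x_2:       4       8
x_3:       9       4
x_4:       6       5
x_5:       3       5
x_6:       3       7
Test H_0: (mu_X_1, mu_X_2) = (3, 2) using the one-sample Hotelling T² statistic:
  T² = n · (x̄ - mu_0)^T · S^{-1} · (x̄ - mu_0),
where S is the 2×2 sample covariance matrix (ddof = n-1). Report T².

Step 1 — sample mean vector:
  mean(X_1) = (8 + 4 + 9 + 6 + 3 + 3) / 6 = 33/6 = 5.5
  mean(X_2) = (5 + 8 + 4 + 5 + 5 + 7) / 6 = 34/6 = 5.6667
  x̄ = (5.5, 5.6667),  deviation x̄ - mu_0 = (5.5, 5.6667) - (3, 2) = (2.5, 3.6667).

Step 2 — sample covariance matrix, S[i,j] = (1/(n-1)) · Σ_k (x_{k,i} - mean_i) · (x_{k,j} - mean_j), divisor n-1 = 5:
  S[X_1,X_1] = ((2.5)·(2.5) + (-1.5)·(-1.5) + (3.5)·(3.5) + (0.5)·(0.5) + (-2.5)·(-2.5) + (-2.5)·(-2.5)) / 5 = 33.5/5 = 6.7
  S[X_1,X_2] = ((2.5)·(-0.6667) + (-1.5)·(2.3333) + (3.5)·(-1.6667) + (0.5)·(-0.6667) + (-2.5)·(-0.6667) + (-2.5)·(1.3333)) / 5 = -13/5 = -2.6
  S[X_2,X_2] = ((-0.6667)·(-0.6667) + (2.3333)·(2.3333) + (-1.6667)·(-1.6667) + (-0.6667)·(-0.6667) + (-0.6667)·(-0.6667) + (1.3333)·(1.3333)) / 5 = 11.3333/5 = 2.2667
  S = [[6.7, -2.6],
 [-2.6, 2.2667]].

Step 3 — invert S. det(S) = 6.7·2.2667 - (-2.6)² = 8.4267.
  S^{-1} = (1/det) · [[d, -b], [-b, a]] = [[0.269, 0.3085],
 [0.3085, 0.7951]].

Step 4 — quadratic form (x̄ - mu_0)^T · S^{-1} · (x̄ - mu_0):
  S^{-1} · (x̄ - mu_0) = (1.8038, 3.6867),
  (x̄ - mu_0)^T · [...] = (2.5)·(1.8038) + (3.6667)·(3.6867) = 18.0274.

Step 5 — scale by n: T² = 6 · 18.0274 = 108.1646.

T² ≈ 108.1646


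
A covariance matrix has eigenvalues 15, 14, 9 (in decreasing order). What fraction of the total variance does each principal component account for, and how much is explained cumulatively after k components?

Step 1 — total variance = trace(Sigma) = Σ λ_i = 15 + 14 + 9 = 38.

Step 2 — fraction explained by component i = λ_i / Σ λ:
  PC1: 15/38 = 0.3947
  PC2: 14/38 = 0.3684
  PC3: 9/38 = 0.2368

Step 3 — cumulative fraction after k components = (λ_1 + ... + λ_k) / Σ λ:
  k = 1: 15/38 = 0.3947
  k = 2: (15 + 14)/38 = 29/38 = 0.7632
  k = 3: (15 + 14 + 9)/38 = 38/38 = 1

Summary (fraction, with percent):

explained: PC1 0.3947 (39.47%), PC2 0.3684 (36.84%), PC3 0.2368 (23.68%);  cumulative: 0.3947, 0.7632, 1


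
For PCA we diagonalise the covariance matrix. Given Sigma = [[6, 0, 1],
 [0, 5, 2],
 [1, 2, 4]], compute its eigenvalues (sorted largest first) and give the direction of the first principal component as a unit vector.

Step 1 — characteristic polynomial p(λ) = det(λI - Sigma) = λ³ - tr·λ² + c_1·λ - det, where tr = trace, c_1 = sum of the principal 2×2 minors, det = det(Sigma):
  tr = 6 + 5 + 4 = 15,
  c_1 = (6·5 - (0)²) + (6·4 - (1)²) + (5·4 - (2)²) = 30 + 23 + 16 = 69,
  det = 6·(5·4 - (2)²) - (0)·((0)·4 - (2)·(1)) + (1)·((0)·(2) - 5·(1)) = 6·(16) - (0)·(-2) + (1)·(-5) = 91.
  So p(λ) = λ³ - 15λ² + 69λ - 91.
Step 2 — look for an integer root (rational root theorem: any rational root is an integer divisor of 91). Testing λ = 7:
  p(7) = 343 - 735 + 483 - 91 = 0  ✓
  Dividing out (λ - 7): p(λ) = (λ - 7)(λ² - 8λ + 13).
Step 3 — remaining eigenvalues from the quadratic λ² - 8λ + 13 = 0:
  Δ = 8² - 4·13 = 64 - 52 = 12,  λ = (8 ± √12)/2 = (8 ± 3.4641)/2 ≈ 5.7321 or 2.2679.
  Sorted: λ_1 = 7,  λ_2 = 5.7321,  λ_3 = 2.2679  (check: sum = 15 = tr ✓).

Step 4 — unit eigenvector for λ_1 = 7: v spans the null space of (Sigma - λ_1 I), whose rows are
  r_1 = (-1, 0, 1),  r_2 = (0, -2, 2),  r_3 = (1, 2, -3).
  v is orthogonal to every row, so take v ∝ r_1 × r_2 = ((0)·(2) - (1)·(-2), (1)·(0) - (-1)·(2), (-1)·(-2) - (0)·(0)) = (2, 2, 2).
  Rescale (divide by 2): u = (1, 1, 1).
  ||u|| = √((1)² + (1)² + (1)²) = √(3) ≈ 1.7321,  v_1 = u/||u|| ≈ (0.5774, 0.5774, 0.5774) (||v_1|| = 1).

λ_1 = 7,  λ_2 = 5.7321,  λ_3 = 2.2679;  v_1 ≈ (0.5774, 0.5774, 0.5774)


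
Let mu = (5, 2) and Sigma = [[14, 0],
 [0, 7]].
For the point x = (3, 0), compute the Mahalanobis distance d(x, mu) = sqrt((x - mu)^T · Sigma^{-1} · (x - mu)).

Step 1 — centre the observation: (x - mu) = (-2, -2).

Step 2 — invert Sigma. det(Sigma) = 14·7 - (0)² = 98.
  Sigma^{-1} = (1/det) · [[d, -b], [-b, a]] = [[0.0714, 0],
 [0, 0.1429]].

Step 3 — form the quadratic (x - mu)^T · Sigma^{-1} · (x - mu):
  Sigma^{-1} · (x - mu) = (-0.1429, -0.2857).
  (x - mu)^T · [Sigma^{-1} · (x - mu)] = (-2)·(-0.1429) + (-2)·(-0.2857) = 0.8571.

Step 4 — take square root: d = √(0.8571) ≈ 0.9258.

d(x, mu) = √(0.8571) ≈ 0.9258


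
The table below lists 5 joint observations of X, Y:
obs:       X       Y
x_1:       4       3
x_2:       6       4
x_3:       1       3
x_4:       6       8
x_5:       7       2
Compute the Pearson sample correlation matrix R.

Step 1 — column means:
  mean(X) = (4 + 6 + 1 + 6 + 7) / 5 = 24/5 = 4.8
  mean(Y) = (3 + 4 + 3 + 8 + 2) / 5 = 20/5 = 4

Step 2 — sample variances and covariances s[i,j] = (1/(n-1)) · Σ_k (x_{k,i} - mean_i) · (x_{k,j} - mean_j), with n-1 = 4:
  s[X,X] = ((-0.8)·(-0.8) + (1.2)·(1.2) + (-3.8)·(-3.8) + (1.2)·(1.2) + (2.2)·(2.2)) / 4 = 22.8/4 = 5.7
  s[X,Y] = ((-0.8)·(-1) + (1.2)·(0) + (-3.8)·(-1) + (1.2)·(4) + (2.2)·(-2)) / 4 = 5/4 = 1.25
  s[Y,Y] = ((-1)·(-1) + (0)·(0) + (-1)·(-1) + (4)·(4) + (-2)·(-2)) / 4 = 22/4 = 5.5
  Sample standard deviations s_i = √(s[i,i]):
  s(X) = √(5.7) = 2.3875
  s(Y) = √(5.5) = 2.3452

Step 3 — r_{ij} = s_{ij} / (s_i · s_j):
  r[X,X] = 1 (diagonal).
  r[X,Y] = 1.25 / (2.3875 · 2.3452) = 1.25 / 5.5991 = 0.2232
  r[Y,Y] = 1 (diagonal).

R is symmetric with unit diagonal. Assembling:

R = [[1, 0.2232],
 [0.2232, 1]]
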